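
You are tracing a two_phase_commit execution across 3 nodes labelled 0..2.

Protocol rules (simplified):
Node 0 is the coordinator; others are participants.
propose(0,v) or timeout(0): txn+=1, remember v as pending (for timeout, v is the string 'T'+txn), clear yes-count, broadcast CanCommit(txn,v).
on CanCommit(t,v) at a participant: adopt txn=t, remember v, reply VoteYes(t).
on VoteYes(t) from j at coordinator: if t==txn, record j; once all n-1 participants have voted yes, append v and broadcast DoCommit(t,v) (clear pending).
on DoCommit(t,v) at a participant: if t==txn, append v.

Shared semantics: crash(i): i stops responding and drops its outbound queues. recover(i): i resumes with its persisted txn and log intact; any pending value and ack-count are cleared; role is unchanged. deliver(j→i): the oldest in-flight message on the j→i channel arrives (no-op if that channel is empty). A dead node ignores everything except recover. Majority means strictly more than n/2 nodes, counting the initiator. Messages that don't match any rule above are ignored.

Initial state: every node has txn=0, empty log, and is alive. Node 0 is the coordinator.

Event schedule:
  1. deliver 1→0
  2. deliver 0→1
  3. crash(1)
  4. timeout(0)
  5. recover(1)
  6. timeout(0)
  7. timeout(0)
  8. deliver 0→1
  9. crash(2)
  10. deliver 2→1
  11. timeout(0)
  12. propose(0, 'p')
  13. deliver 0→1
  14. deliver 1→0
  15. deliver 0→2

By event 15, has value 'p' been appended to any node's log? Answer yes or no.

1. deliver 1→0:  nop
2. deliver 0→1:  nop
3. crash(1):  <1:✗part t0 ->
4. timeout(0):  <0:coor t1 ->
5. recover(1):  <1:part t0 ->
6. timeout(0):  <0:coor t2 ->
7. timeout(0):  <0:coor t3 ->
8. deliver 0→1:  <1:part t1 ->
9. crash(2):  <2:✗part t0 ->
10. deliver 2→1:  nop
11. timeout(0):  <0:coor t4 ->
12. propose(0,'p'):  <0:coor t5 ->
13. deliver 0→1:  <1:part t2 ->
14. deliver 1→0:  nop
15. deliver 0→2:  nop

no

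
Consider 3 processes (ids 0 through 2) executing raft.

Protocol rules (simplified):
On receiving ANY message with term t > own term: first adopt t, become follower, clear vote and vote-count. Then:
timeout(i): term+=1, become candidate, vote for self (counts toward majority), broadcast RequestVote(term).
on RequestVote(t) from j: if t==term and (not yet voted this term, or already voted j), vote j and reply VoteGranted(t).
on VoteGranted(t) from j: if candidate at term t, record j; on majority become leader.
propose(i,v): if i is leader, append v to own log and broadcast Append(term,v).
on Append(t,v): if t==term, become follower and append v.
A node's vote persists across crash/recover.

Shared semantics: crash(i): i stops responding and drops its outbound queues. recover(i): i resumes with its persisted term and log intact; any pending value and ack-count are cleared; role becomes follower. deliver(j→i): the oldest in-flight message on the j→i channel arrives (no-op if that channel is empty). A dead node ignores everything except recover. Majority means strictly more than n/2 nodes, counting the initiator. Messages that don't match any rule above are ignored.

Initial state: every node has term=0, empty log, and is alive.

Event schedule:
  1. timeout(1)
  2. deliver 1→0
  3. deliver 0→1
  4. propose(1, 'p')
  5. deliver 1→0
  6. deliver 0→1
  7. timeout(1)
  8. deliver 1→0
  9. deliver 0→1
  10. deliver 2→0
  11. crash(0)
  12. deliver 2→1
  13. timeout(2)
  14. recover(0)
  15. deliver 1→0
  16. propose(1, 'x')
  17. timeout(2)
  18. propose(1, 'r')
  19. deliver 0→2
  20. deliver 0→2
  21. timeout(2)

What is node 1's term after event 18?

2

[1] timeout(1) → N1(cand t1 [-])
[2] deliver 1→0 → N0(foll t1 [-])
[3] deliver 0→1 → N1(lead t1 [-])
[4] propose(1,'p') → N1(lead t1 [p])
[5] deliver 1→0 → N0(foll t1 [p])
[6] deliver 0→1 → ∅
[7] timeout(1) → N1(cand t2 [p])
[8] deliver 1→0 → N0(foll t2 [p])
[9] deliver 0→1 → N1(lead t2 [p])
[10] deliver 2→0 → ∅
[11] crash(0) → N0(✗foll t2 [p])
[12] deliver 2→1 → ∅
[13] timeout(2) → N2(cand t1 [-])
[14] recover(0) → N0(foll t2 [p])
[15] deliver 1→0 → ∅
[16] propose(1,'x') → N1(lead t2 [p,x])
[17] timeout(2) → N2(cand t2 [-])
[18] propose(1,'r') → N1(lead t2 [p,x,r])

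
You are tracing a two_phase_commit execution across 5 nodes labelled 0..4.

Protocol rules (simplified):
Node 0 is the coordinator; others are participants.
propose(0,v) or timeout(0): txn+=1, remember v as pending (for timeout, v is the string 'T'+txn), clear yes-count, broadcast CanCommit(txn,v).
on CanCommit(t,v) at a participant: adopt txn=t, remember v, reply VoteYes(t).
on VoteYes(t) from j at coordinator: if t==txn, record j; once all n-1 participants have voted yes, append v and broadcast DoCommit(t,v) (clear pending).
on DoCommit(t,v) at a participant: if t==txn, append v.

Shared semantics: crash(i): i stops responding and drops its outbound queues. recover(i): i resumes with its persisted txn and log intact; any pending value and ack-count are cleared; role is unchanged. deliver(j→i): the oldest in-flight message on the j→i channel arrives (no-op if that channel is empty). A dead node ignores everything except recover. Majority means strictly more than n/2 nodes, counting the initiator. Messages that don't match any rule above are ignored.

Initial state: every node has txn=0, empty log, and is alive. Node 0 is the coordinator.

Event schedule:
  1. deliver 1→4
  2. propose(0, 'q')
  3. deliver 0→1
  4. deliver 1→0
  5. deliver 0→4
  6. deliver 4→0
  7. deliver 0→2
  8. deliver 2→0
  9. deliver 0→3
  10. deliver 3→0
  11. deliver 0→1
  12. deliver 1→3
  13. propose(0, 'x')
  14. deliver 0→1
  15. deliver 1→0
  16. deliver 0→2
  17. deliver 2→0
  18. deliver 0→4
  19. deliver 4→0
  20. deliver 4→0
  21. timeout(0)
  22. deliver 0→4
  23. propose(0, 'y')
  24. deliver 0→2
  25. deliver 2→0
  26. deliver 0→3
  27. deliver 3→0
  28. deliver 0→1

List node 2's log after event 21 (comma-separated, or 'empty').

after 1 — deliver 1→4: ·
after 2 — propose(0,'q'): n0:coor/t1/[-]
after 3 — deliver 0→1: n1:part/t1/[-]
after 4 — deliver 1→0: ·
after 5 — deliver 0→4: n4:part/t1/[-]
after 6 — deliver 4→0: ·
after 7 — deliver 0→2: n2:part/t1/[-]
after 8 — deliver 2→0: ·
after 9 — deliver 0→3: n3:part/t1/[-]
after 10 — deliver 3→0: n0:coor/t1/[q]
after 11 — deliver 0→1: n1:part/t1/[q]
after 12 — deliver 1→3: ·
after 13 — propose(0,'x'): n0:coor/t2/[q]
after 14 — deliver 0→1: n1:part/t2/[q]
after 15 — deliver 1→0: ·
after 16 — deliver 0→2: n2:part/t1/[q]
after 17 — deliver 2→0: ·
after 18 — deliver 0→4: n4:part/t1/[q]
after 19 — deliver 4→0: ·
after 20 — deliver 4→0: ·
after 21 — timeout(0): n0:coor/t3/[q]

q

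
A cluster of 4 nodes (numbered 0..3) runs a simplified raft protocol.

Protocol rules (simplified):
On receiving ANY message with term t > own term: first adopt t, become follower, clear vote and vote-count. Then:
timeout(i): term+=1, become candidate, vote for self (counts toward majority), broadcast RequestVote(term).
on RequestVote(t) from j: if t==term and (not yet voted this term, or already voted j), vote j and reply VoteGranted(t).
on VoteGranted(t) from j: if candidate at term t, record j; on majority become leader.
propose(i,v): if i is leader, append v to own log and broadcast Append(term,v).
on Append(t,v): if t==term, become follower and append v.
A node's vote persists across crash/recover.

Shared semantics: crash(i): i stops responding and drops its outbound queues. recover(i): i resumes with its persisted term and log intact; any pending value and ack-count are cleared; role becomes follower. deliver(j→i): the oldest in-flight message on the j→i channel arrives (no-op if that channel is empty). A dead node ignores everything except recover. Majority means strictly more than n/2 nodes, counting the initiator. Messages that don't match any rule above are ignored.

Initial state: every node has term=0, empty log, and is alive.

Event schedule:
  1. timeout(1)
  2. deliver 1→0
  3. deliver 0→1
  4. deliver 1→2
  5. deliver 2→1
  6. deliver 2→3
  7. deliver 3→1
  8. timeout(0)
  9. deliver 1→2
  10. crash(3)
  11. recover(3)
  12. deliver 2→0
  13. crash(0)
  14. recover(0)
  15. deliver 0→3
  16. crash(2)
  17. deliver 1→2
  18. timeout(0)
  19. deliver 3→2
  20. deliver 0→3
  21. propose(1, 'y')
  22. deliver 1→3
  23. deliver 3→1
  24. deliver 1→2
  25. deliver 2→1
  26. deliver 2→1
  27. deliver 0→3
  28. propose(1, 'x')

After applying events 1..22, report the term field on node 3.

[1] timeout(1) → N1(cand t1 [-])
[2] deliver 1→0 → N0(foll t1 [-])
[3] deliver 0→1 → ∅
[4] deliver 1→2 → N2(foll t1 [-])
[5] deliver 2→1 → N1(lead t1 [-])
[6] deliver 2→3 → ∅
[7] deliver 3→1 → ∅
[8] timeout(0) → N0(cand t2 [-])
[9] deliver 1→2 → ∅
[10] crash(3) → N3(✗foll t0 [-])
[11] recover(3) → N3(foll t0 [-])
[12] deliver 2→0 → ∅
[13] crash(0) → N0(✗cand t2 [-])
[14] recover(0) → N0(foll t2 [-])
[15] deliver 0→3 → ∅
[16] crash(2) → N2(✗foll t1 [-])
[17] deliver 1→2 → ∅
[18] timeout(0) → N0(cand t3 [-])
[19] deliver 3→2 → ∅
[20] deliver 0→3 → N3(foll t3 [-])
[21] propose(1,'y') → N1(lead t1 [y])
[22] deliver 1→3 → ∅

3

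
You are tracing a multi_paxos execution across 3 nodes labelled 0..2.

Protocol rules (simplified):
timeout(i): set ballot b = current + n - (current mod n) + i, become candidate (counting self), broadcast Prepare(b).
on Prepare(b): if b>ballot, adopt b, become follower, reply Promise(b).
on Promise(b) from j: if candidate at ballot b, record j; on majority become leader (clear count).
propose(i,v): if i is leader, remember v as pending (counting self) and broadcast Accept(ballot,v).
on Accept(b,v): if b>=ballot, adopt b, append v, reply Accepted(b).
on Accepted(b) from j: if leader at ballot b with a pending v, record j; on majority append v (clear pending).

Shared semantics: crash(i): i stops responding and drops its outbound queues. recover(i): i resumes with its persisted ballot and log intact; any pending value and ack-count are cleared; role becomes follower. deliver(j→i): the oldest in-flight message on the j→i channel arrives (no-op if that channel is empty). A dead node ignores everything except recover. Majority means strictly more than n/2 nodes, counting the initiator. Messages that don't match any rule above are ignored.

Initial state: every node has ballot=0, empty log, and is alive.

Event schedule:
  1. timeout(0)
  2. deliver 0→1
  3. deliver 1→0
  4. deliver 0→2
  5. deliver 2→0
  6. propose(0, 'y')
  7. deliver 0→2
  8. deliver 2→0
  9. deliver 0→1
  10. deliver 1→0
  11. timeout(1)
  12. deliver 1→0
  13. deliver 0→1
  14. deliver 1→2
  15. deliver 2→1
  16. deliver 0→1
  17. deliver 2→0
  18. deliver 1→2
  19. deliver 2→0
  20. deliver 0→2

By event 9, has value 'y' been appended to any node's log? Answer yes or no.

yes

[1] timeout(0) → N0(cand b3 [-])
[2] deliver 0→1 → N1(foll b3 [-])
[3] deliver 1→0 → N0(lead b3 [-])
[4] deliver 0→2 → N2(foll b3 [-])
[5] deliver 2→0 → ∅
[6] propose(0,'y') → ∅
[7] deliver 0→2 → N2(foll b3 [y])
[8] deliver 2→0 → N0(lead b3 [y])
[9] deliver 0→1 → N1(foll b3 [y])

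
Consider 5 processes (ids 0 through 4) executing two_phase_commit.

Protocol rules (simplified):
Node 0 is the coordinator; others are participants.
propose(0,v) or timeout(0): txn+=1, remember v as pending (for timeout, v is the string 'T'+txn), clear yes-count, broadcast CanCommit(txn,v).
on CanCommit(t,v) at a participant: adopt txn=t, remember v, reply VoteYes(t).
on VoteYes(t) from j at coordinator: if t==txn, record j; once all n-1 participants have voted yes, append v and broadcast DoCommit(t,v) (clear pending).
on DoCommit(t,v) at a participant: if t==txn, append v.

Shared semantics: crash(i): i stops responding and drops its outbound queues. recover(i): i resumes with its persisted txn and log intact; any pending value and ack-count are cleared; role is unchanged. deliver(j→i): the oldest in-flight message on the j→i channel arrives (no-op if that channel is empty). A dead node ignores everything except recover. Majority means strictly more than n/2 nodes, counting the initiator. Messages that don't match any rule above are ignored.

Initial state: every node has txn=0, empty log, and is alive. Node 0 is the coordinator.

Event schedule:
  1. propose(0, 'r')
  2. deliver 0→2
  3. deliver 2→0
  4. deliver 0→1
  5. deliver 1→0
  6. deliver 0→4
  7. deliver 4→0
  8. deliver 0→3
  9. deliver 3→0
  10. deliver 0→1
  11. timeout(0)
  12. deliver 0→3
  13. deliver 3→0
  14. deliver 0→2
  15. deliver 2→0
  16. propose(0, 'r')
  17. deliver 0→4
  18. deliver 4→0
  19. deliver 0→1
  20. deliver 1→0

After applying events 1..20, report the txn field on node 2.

1. propose(0,'r'):  <0:coor t1 ->
2. deliver 0→2:  <2:part t1 ->
3. deliver 2→0:  nop
4. deliver 0→1:  <1:part t1 ->
5. deliver 1→0:  nop
6. deliver 0→4:  <4:part t1 ->
7. deliver 4→0:  nop
8. deliver 0→3:  <3:part t1 ->
9. deliver 3→0:  <0:coor t1 r>
10. deliver 0→1:  <1:part t1 r>
11. timeout(0):  <0:coor t2 r>
12. deliver 0→3:  <3:part t1 r>
13. deliver 3→0:  nop
14. deliver 0→2:  <2:part t1 r>
15. deliver 2→0:  nop
16. propose(0,'r'):  <0:coor t3 r>
17. deliver 0→4:  <4:part t1 r>
18. deliver 4→0:  nop
19. deliver 0→1:  <1:part t2 r>
20. deliver 1→0:  nop

1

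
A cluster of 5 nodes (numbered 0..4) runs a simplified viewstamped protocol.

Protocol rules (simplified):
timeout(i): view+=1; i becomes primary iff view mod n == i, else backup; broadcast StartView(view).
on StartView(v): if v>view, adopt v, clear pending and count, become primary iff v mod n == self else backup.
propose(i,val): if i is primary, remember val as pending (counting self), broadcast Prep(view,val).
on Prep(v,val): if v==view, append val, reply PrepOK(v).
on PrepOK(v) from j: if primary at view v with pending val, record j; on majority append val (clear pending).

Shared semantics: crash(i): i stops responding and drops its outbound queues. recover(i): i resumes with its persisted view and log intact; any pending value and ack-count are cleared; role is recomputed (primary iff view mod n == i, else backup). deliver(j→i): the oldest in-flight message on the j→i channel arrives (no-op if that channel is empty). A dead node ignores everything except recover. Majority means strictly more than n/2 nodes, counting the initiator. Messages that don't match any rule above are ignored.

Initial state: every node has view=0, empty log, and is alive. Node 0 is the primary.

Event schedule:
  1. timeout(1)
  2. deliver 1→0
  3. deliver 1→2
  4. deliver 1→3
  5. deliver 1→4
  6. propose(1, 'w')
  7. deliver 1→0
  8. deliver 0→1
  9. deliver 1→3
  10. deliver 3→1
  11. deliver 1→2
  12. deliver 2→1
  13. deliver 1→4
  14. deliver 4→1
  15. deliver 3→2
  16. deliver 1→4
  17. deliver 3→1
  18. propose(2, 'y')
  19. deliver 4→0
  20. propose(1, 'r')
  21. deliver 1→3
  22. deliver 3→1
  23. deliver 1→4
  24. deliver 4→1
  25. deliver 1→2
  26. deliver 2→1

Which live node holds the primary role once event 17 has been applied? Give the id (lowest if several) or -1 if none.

e1 timeout(1): 1[prim,v=1,-]
e2 deliver 1→0: 0[back,v=1,-]
e3 deliver 1→2: 2[back,v=1,-]
e4 deliver 1→3: 3[back,v=1,-]
e5 deliver 1→4: 4[back,v=1,-]
e6 propose(1,'w'): ·
e7 deliver 1→0: 0[back,v=1,w]
e8 deliver 0→1: ·
e9 deliver 1→3: 3[back,v=1,w]
e10 deliver 3→1: 1[prim,v=1,w]
e11 deliver 1→2: 2[back,v=1,w]
e12 deliver 2→1: ·
e13 deliver 1→4: 4[back,v=1,w]
e14 deliver 4→1: ·
e15 deliver 3→2: ·
e16 deliver 1→4: ·
e17 deliver 3→1: ·

1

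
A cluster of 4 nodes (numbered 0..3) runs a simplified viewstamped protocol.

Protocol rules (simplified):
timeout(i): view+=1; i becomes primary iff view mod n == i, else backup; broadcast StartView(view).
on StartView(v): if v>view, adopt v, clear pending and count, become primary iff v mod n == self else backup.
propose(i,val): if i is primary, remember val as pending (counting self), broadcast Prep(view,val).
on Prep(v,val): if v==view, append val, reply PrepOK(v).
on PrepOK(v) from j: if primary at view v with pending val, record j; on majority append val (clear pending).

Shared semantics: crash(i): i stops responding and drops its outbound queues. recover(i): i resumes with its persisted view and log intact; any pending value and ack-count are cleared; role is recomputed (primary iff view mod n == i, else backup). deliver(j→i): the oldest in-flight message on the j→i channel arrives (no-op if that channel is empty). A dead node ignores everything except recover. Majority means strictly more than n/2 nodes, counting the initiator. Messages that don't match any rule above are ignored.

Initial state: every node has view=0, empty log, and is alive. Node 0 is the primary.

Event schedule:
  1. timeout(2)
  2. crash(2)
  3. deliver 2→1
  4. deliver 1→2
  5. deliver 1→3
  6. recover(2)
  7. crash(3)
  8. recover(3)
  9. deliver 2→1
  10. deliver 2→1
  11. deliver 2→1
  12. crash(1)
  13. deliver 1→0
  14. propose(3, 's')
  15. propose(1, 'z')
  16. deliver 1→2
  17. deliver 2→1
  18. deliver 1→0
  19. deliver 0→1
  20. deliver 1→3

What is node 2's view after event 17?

after 1 — timeout(2): n2:back/v1/[-]
after 2 — crash(2): n2:✗back/v1/[-]
after 3 — deliver 2→1: ·
after 4 — deliver 1→2: ·
after 5 — deliver 1→3: ·
after 6 — recover(2): n2:back/v1/[-]
after 7 — crash(3): n3:✗back/v0/[-]
after 8 — recover(3): n3:back/v0/[-]
after 9 — deliver 2→1: ·
after 10 — deliver 2→1: ·
after 11 — deliver 2→1: ·
after 12 — crash(1): n1:✗back/v0/[-]
after 13 — deliver 1→0: ·
after 14 — propose(3,'s'): ·
after 15 — propose(1,'z'): ·
after 16 — deliver 1→2: ·
after 17 — deliver 2→1: ·

1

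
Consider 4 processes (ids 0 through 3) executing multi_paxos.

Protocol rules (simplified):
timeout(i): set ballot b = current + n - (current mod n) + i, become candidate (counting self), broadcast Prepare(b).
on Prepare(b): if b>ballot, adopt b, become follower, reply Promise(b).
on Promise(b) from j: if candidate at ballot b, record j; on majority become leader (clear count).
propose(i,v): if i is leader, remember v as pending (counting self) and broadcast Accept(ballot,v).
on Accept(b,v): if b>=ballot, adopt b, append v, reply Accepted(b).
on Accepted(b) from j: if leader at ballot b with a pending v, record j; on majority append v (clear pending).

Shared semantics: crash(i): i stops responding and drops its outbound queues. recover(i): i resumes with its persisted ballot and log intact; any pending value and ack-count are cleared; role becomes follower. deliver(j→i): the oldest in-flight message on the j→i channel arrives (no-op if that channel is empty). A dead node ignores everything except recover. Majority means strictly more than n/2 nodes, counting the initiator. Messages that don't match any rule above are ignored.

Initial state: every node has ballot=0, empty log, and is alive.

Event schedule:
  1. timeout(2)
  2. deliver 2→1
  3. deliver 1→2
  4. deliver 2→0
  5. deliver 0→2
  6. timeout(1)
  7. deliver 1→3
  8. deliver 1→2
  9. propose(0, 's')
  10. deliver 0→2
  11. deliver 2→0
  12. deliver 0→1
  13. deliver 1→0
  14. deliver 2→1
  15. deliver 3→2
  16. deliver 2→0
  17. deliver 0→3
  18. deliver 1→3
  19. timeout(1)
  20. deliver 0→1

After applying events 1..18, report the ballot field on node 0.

[1] timeout(2) → N2(cand b6 [-])
[2] deliver 2→1 → N1(foll b6 [-])
[3] deliver 1→2 → ∅
[4] deliver 2→0 → N0(foll b6 [-])
[5] deliver 0→2 → N2(lead b6 [-])
[6] timeout(1) → N1(cand b9 [-])
[7] deliver 1→3 → N3(foll b9 [-])
[8] deliver 1→2 → N2(foll b9 [-])
[9] propose(0,'s') → ∅
[10] deliver 0→2 → ∅
[11] deliver 2→0 → ∅
[12] deliver 0→1 → ∅
[13] deliver 1→0 → N0(foll b9 [-])
[14] deliver 2→1 → ∅
[15] deliver 3→2 → ∅
[16] deliver 2→0 → ∅
[17] deliver 0→3 → ∅
[18] deliver 1→3 → ∅

9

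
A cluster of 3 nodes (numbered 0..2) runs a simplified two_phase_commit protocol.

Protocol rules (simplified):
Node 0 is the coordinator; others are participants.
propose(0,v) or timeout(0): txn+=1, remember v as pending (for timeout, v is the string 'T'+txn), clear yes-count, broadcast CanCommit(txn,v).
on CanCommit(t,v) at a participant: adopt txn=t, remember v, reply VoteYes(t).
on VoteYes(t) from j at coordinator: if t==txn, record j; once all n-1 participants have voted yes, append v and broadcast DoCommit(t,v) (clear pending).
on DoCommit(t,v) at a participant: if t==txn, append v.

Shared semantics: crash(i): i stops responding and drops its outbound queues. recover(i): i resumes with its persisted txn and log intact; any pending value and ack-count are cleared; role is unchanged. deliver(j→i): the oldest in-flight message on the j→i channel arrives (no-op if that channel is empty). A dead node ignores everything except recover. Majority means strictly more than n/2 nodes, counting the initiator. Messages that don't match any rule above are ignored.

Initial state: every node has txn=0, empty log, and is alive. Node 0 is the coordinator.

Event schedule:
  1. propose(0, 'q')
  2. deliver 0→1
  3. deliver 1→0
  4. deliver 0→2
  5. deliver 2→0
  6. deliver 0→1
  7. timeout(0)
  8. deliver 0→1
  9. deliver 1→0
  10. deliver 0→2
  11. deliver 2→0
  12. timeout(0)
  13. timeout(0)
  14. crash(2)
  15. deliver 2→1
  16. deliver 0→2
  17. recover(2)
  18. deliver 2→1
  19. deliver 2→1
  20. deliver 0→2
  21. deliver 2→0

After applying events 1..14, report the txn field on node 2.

step 1 propose(0,'q'): 0={coor,t=1,log=-}
step 2 deliver 0→1: 1={part,t=1,log=-}
step 3 deliver 1→0: —
step 4 deliver 0→2: 2={part,t=1,log=-}
step 5 deliver 2→0: 0={coor,t=1,log=q}
step 6 deliver 0→1: 1={part,t=1,log=q}
step 7 timeout(0): 0={coor,t=2,log=q}
step 8 deliver 0→1: 1={part,t=2,log=q}
step 9 deliver 1→0: —
step 10 deliver 0→2: 2={part,t=1,log=q}
step 11 deliver 2→0: —
step 12 timeout(0): 0={coor,t=3,log=q}
step 13 timeout(0): 0={coor,t=4,log=q}
step 14 crash(2): 2={✗part,t=1,log=q}

1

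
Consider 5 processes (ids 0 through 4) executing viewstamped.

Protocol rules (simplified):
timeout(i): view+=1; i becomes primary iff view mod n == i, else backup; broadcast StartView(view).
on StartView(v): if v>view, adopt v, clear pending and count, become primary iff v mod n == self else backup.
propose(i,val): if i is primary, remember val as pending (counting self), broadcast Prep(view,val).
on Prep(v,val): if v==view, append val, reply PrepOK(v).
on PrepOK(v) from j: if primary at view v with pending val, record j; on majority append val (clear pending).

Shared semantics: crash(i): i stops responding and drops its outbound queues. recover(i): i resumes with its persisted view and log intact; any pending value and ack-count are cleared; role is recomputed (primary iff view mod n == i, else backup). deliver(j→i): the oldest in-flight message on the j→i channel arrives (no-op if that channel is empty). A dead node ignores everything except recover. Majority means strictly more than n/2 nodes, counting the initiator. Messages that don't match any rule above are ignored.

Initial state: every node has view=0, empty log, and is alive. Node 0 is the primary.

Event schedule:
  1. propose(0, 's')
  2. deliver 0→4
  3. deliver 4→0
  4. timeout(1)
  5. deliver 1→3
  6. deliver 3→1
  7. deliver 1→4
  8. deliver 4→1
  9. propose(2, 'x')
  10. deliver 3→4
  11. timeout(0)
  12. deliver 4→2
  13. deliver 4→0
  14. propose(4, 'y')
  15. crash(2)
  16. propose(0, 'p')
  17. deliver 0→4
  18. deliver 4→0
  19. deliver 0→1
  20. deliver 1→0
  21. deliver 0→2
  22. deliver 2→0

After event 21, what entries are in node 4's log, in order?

1. propose(0,'s'):  nop
2. deliver 0→4:  <4:back v0 s>
3. deliver 4→0:  nop
4. timeout(1):  <1:prim v1 ->
5. deliver 1→3:  <3:back v1 ->
6. deliver 3→1:  nop
7. deliver 1→4:  <4:back v1 s>
8. deliver 4→1:  nop
9. propose(2,'x'):  nop
10. deliver 3→4:  nop
11. timeout(0):  <0:back v1 ->
12. deliver 4→2:  nop
13. deliver 4→0:  nop
14. propose(4,'y'):  nop
15. crash(2):  <2:✗back v0 ->
16. propose(0,'p'):  nop
17. deliver 0→4:  nop
18. deliver 4→0:  nop
19. deliver 0→1:  nop
20. deliver 1→0:  nop
21. deliver 0→2:  nop

s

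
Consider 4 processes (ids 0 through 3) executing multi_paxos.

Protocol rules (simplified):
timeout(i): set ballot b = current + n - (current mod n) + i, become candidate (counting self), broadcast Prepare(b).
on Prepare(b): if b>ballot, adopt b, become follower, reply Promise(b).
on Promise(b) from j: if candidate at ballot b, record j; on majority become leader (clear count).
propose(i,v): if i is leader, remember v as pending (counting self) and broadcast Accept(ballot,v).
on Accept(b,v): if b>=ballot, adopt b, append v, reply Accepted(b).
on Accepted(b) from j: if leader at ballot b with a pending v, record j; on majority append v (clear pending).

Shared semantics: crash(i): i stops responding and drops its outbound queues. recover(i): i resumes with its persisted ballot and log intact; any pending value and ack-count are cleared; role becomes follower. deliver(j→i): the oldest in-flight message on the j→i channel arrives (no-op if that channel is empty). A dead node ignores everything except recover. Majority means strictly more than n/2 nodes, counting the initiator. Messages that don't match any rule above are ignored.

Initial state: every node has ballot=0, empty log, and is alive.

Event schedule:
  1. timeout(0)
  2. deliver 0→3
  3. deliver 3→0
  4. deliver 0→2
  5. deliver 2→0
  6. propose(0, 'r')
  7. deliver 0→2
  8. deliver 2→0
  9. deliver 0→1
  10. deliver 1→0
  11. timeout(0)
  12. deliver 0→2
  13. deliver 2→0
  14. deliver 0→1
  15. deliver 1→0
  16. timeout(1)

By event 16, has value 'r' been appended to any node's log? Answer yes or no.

after 1 — timeout(0): n0:cand/b4/[-]
after 2 — deliver 0→3: n3:foll/b4/[-]
after 3 — deliver 3→0: ·
after 4 — deliver 0→2: n2:foll/b4/[-]
after 5 — deliver 2→0: n0:lead/b4/[-]
after 6 — propose(0,'r'): ·
after 7 — deliver 0→2: n2:foll/b4/[r]
after 8 — deliver 2→0: ·
after 9 — deliver 0→1: n1:foll/b4/[-]
after 10 — deliver 1→0: ·
after 11 — timeout(0): n0:cand/b8/[-]
after 12 — deliver 0→2: n2:foll/b8/[r]
after 13 — deliver 2→0: ·
after 14 — deliver 0→1: n1:foll/b4/[r]
after 15 — deliver 1→0: ·
after 16 — timeout(1): n1:cand/b9/[r]

yes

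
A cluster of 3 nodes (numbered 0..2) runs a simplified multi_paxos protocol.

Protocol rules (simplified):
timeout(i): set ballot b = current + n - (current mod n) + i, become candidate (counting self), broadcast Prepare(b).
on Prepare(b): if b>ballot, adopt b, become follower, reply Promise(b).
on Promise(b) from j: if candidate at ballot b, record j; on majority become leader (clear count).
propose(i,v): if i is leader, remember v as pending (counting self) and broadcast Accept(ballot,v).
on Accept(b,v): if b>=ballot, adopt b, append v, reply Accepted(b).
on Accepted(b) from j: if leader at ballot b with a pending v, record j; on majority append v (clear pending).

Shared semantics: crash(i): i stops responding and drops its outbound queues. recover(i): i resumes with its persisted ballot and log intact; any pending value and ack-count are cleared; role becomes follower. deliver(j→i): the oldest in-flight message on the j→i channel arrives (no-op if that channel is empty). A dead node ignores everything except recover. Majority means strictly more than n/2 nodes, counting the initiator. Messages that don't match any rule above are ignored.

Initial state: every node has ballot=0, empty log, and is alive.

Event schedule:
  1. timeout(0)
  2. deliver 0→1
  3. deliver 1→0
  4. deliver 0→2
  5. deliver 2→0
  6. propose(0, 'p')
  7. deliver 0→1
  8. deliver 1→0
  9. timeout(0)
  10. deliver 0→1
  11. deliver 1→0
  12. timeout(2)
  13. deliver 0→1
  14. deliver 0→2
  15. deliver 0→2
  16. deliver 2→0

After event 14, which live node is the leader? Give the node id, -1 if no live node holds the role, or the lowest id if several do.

[1] timeout(0) → N0(cand b3 [-])
[2] deliver 0→1 → N1(foll b3 [-])
[3] deliver 1→0 → N0(lead b3 [-])
[4] deliver 0→2 → N2(foll b3 [-])
[5] deliver 2→0 → ∅
[6] propose(0,'p') → ∅
[7] deliver 0→1 → N1(foll b3 [p])
[8] deliver 1→0 → N0(lead b3 [p])
[9] timeout(0) → N0(cand b6 [p])
[10] deliver 0→1 → N1(foll b6 [p])
[11] deliver 1→0 → N0(lead b6 [p])
[12] timeout(2) → N2(cand b8 [-])
[13] deliver 0→1 → ∅
[14] deliver 0→2 → ∅

0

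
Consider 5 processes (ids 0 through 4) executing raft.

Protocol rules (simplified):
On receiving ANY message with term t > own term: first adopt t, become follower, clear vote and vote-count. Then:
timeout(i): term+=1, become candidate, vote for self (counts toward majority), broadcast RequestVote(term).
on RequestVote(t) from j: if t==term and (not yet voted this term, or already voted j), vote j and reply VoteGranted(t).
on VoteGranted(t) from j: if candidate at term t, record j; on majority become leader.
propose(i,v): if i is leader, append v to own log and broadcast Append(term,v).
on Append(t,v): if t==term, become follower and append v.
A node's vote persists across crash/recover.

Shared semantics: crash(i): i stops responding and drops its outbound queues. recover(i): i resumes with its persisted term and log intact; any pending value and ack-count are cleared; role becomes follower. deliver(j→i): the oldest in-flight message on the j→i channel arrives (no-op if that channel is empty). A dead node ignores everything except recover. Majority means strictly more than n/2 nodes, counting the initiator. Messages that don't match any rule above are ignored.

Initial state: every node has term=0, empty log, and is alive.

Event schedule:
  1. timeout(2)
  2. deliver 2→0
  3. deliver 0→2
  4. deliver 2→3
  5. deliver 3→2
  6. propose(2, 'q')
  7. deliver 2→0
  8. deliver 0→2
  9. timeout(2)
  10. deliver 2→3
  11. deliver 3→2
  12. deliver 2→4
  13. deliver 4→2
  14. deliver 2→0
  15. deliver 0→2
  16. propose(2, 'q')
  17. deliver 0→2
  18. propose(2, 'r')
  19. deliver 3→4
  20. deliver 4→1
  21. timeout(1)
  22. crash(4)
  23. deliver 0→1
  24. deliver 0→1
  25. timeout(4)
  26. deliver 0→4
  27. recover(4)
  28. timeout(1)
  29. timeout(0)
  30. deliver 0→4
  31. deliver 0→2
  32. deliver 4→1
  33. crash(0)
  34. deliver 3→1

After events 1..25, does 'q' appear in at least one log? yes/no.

e1 timeout(2): 2[cand,t=1,-]
e2 deliver 2→0: 0[foll,t=1,-]
e3 deliver 0→2: ·
e4 deliver 2→3: 3[foll,t=1,-]
e5 deliver 3→2: 2[lead,t=1,-]
e6 propose(2,'q'): 2[lead,t=1,q]
e7 deliver 2→0: 0[foll,t=1,q]
e8 deliver 0→2: ·
e9 timeout(2): 2[cand,t=2,q]
e10 deliver 2→3: 3[foll,t=1,q]
e11 deliver 3→2: ·
e12 deliver 2→4: 4[foll,t=1,-]
e13 deliver 4→2: ·
e14 deliver 2→0: 0[foll,t=2,q]
e15 deliver 0→2: ·
e16 propose(2,'q'): ·
e17 deliver 0→2: ·
e18 propose(2,'r'): ·
e19 deliver 3→4: ·
e20 deliver 4→1: ·
e21 timeout(1): 1[cand,t=1,-]
e22 crash(4): 4[✗foll,t=1,-]
e23 deliver 0→1: ·
e24 deliver 0→1: ·
e25 timeout(4): ·

yes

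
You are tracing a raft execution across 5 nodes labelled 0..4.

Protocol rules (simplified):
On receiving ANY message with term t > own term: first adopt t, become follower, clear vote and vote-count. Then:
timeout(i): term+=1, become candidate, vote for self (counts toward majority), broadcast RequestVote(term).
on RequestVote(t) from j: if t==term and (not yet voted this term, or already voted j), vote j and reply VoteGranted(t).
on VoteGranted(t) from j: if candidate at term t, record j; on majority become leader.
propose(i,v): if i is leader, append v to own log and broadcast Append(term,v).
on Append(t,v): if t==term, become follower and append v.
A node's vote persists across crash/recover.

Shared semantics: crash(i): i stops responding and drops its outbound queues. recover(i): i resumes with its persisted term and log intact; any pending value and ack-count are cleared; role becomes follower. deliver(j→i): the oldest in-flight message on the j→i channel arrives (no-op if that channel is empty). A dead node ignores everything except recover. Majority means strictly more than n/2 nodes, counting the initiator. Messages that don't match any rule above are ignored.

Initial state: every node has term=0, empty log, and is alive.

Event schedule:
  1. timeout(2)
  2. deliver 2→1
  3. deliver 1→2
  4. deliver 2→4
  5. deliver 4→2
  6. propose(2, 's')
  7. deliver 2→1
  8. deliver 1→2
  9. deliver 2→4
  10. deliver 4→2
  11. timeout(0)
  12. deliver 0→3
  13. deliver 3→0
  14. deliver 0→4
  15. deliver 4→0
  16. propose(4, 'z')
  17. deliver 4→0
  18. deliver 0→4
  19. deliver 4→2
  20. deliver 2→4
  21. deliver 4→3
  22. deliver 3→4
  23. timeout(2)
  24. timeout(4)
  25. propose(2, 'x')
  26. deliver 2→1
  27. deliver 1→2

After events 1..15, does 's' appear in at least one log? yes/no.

[1] timeout(2) → N2(cand t1 [-])
[2] deliver 2→1 → N1(foll t1 [-])
[3] deliver 1→2 → ∅
[4] deliver 2→4 → N4(foll t1 [-])
[5] deliver 4→2 → N2(lead t1 [-])
[6] propose(2,'s') → N2(lead t1 [s])
[7] deliver 2→1 → N1(foll t1 [s])
[8] deliver 1→2 → ∅
[9] deliver 2→4 → N4(foll t1 [s])
[10] deliver 4→2 → ∅
[11] timeout(0) → N0(cand t1 [-])
[12] deliver 0→3 → N3(foll t1 [-])
[13] deliver 3→0 → ∅
[14] deliver 0→4 → ∅
[15] deliver 4→0 → ∅

yes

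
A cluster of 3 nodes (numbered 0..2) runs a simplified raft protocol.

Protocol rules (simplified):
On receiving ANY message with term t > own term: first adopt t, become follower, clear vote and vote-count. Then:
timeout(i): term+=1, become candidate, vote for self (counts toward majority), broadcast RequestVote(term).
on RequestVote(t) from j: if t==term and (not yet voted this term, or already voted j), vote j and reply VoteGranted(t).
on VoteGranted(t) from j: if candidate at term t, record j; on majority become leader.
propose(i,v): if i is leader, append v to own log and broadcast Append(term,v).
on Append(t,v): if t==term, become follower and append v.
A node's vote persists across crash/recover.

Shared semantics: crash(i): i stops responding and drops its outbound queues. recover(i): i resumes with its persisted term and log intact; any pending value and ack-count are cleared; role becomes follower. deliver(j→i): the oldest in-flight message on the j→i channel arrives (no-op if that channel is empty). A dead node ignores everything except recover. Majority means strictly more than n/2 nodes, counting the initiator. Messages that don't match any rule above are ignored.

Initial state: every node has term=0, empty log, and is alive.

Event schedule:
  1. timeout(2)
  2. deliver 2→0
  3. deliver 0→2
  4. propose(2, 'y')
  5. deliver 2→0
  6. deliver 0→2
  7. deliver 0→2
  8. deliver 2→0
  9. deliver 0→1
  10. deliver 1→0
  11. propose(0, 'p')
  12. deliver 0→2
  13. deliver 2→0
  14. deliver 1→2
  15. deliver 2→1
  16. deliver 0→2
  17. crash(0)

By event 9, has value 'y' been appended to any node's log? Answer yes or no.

e1 timeout(2): 2[cand,t=1,-]
e2 deliver 2→0: 0[foll,t=1,-]
e3 deliver 0→2: 2[lead,t=1,-]
e4 propose(2,'y'): 2[lead,t=1,y]
e5 deliver 2→0: 0[foll,t=1,y]
e6 deliver 0→2: ·
e7 deliver 0→2: ·
e8 deliver 2→0: ·
e9 deliver 0→1: ·

yes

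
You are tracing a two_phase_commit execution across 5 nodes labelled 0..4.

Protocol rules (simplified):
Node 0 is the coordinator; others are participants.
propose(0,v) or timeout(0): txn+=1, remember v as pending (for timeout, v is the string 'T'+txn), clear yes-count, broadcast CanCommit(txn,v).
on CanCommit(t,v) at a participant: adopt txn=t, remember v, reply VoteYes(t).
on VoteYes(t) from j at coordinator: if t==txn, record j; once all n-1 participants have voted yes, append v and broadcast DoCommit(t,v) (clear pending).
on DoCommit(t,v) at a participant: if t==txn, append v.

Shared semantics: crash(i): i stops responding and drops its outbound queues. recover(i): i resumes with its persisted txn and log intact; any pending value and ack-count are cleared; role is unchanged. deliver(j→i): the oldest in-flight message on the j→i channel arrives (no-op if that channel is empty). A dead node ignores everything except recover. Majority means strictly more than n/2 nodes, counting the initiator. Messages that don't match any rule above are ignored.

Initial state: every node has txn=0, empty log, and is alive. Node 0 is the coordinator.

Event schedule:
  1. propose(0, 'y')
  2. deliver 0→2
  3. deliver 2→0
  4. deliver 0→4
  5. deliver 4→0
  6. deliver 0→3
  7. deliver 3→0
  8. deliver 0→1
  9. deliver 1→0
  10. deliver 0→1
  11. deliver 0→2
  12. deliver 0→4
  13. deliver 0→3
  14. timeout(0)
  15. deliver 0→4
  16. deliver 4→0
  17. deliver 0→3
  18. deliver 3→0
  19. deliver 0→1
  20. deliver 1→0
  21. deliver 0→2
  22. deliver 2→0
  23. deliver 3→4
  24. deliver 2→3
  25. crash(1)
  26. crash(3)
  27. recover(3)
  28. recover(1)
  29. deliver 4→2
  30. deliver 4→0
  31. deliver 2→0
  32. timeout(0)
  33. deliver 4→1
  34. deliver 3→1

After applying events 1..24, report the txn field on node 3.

[1] propose(0,'y') → N0(coor t1 [-])
[2] deliver 0→2 → N2(part t1 [-])
[3] deliver 2→0 → ∅
[4] deliver 0→4 → N4(part t1 [-])
[5] deliver 4→0 → ∅
[6] deliver 0→3 → N3(part t1 [-])
[7] deliver 3→0 → ∅
[8] deliver 0→1 → N1(part t1 [-])
[9] deliver 1→0 → N0(coor t1 [y])
[10] deliver 0→1 → N1(part t1 [y])
[11] deliver 0→2 → N2(part t1 [y])
[12] deliver 0→4 → N4(part t1 [y])
[13] deliver 0→3 → N3(part t1 [y])
[14] timeout(0) → N0(coor t2 [y])
[15] deliver 0→4 → N4(part t2 [y])
[16] deliver 4→0 → ∅
[17] deliver 0→3 → N3(part t2 [y])
[18] deliver 3→0 → ∅
[19] deliver 0→1 → N1(part t2 [y])
[20] deliver 1→0 → ∅
[21] deliver 0→2 → N2(part t2 [y])
[22] deliver 2→0 → N0(coor t2 [y,T2])
[23] deliver 3→4 → ∅
[24] deliver 2→3 → ∅

2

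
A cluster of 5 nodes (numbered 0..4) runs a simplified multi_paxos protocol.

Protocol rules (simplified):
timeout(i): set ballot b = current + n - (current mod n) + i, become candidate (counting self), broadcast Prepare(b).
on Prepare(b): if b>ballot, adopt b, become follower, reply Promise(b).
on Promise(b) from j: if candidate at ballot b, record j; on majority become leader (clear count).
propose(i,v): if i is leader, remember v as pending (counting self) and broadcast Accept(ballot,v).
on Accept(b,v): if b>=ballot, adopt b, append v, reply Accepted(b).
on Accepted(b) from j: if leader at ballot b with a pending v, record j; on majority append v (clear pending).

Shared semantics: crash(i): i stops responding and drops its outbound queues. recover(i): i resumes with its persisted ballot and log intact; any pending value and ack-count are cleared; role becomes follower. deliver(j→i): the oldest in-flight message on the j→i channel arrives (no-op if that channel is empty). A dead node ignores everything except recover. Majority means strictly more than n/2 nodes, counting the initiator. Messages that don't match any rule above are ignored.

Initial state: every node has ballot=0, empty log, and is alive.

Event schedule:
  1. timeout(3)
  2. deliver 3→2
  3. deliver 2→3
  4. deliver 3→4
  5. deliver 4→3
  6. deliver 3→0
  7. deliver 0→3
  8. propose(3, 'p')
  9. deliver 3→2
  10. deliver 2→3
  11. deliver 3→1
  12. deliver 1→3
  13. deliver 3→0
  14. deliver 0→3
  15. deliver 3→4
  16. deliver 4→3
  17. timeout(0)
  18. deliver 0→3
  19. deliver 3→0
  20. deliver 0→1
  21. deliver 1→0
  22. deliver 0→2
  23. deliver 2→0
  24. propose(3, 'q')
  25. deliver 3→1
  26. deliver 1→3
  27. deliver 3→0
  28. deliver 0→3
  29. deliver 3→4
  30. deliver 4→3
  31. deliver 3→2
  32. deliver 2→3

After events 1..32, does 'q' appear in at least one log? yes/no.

after 1 — timeout(3): n3:cand/b8/[-]
after 2 — deliver 3→2: n2:foll/b8/[-]
after 3 — deliver 2→3: ·
after 4 — deliver 3→4: n4:foll/b8/[-]
after 5 — deliver 4→3: n3:lead/b8/[-]
after 6 — deliver 3→0: n0:foll/b8/[-]
after 7 — deliver 0→3: ·
after 8 — propose(3,'p'): ·
after 9 — deliver 3→2: n2:foll/b8/[p]
after 10 — deliver 2→3: ·
after 11 — deliver 3→1: n1:foll/b8/[-]
after 12 — deliver 1→3: ·
after 13 — deliver 3→0: n0:foll/b8/[p]
after 14 — deliver 0→3: n3:lead/b8/[p]
after 15 — deliver 3→4: n4:foll/b8/[p]
after 16 — deliver 4→3: ·
after 17 — timeout(0): n0:cand/b10/[p]
after 18 — deliver 0→3: n3:foll/b10/[p]
after 19 — deliver 3→0: ·
after 20 — deliver 0→1: n1:foll/b10/[-]
after 21 — deliver 1→0: n0:lead/b10/[p]
after 22 — deliver 0→2: n2:foll/b10/[p]
after 23 — deliver 2→0: ·
after 24 — propose(3,'q'): ·
after 25 — deliver 3→1: ·
after 26 — deliver 1→3: ·
after 27 — deliver 3→0: ·
after 28 — deliver 0→3: ·
after 29 — deliver 3→4: ·
after 30 — deliver 4→3: ·
after 31 — deliver 3→2: ·
after 32 — deliver 2→3: ·

no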